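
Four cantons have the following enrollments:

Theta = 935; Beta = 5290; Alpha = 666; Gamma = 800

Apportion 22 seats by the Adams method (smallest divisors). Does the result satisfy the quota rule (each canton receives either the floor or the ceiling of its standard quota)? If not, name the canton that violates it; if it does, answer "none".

Beta

Standard quotas: Theta 2.675, Beta 15.132, Alpha 1.905, Gamma 2.288.
Adams allocation: Theta 3, Beta 14, Alpha 2, Gamma 3.
Beta has quota 15.132 (lower 15, upper 16) but receives 14 — outside the quota interval.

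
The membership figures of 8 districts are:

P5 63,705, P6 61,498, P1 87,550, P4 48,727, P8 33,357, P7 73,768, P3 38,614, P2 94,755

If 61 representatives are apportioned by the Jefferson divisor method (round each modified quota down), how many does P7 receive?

Standard divisor 501974/61 ≈ 8229.082; standard quotas: P5 7.741, P6 7.473, P1 10.639, P4 5.921, P8 4.054, P7 8.964, P3 4.692, P2 11.515.
Rounding down gives 7, 7, 10, 5, 4, 8, 4, 11 = 56 seats, so the divisor must be adjusted.
With modified divisor 7800: modified quotas P5 8.167, P6 7.884, P1 11.224, P4 6.247, P8 4.277, P7 9.457, P3 4.951, P2 12.148.
Rounding down: P5 8, P6 7, P1 11, P4 6, P8 4, P7 9, P3 4, P2 12 (total 61).
P7 receives 9.

9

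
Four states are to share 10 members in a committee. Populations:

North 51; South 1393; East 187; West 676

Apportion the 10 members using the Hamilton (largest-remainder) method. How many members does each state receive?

Total 2307; standard divisor 2307/10 ≈ 230.7.
Standard quotas: North 0.221, South 6.038, East 0.811, West 2.930.
Lower quotas: North 0, South 6, East 0, West 2 (sum 8, leaving 2 seats).
Remainders in descending order: West 0.930, East 0.811, North 0.221, South 0.038.
Largest remainders: West, East receive the extra seats.

North: 0, South: 6, East: 1, West: 3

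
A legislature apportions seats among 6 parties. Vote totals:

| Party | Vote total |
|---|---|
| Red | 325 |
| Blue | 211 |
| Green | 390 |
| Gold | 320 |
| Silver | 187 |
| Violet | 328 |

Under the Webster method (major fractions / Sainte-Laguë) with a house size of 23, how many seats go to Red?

Standard divisor 1761/23 ≈ 76.565; standard quotas: Red 4.245, Blue 2.756, Green 5.094, Gold 4.179, Silver 2.442, Violet 4.284.
Rounding to the nearest integer gives 4, 3, 5, 4, 2, 4 = 22 seats, so the divisor must be adjusted.
With modified divisor 74: modified quotas Red 4.392, Blue 2.851, Green 5.270, Gold 4.324, Silver 2.527, Violet 4.432.
Rounding to the nearest integer: Red 4, Blue 3, Green 5, Gold 4, Silver 3, Violet 4 (total 23).
Red receives 4.

4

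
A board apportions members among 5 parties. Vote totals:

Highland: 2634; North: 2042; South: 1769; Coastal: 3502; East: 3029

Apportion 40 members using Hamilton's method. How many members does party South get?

Total 12976; standard divisor 12976/40 ≈ 324.4.
Standard quotas: Highland 8.120, North 6.295, South 5.453, Coastal 10.795, East 9.337.
Lower quotas: Highland 8, North 6, South 5, Coastal 10, East 9 (sum 38, leaving 2 seats).
Remainders in descending order: Coastal 0.795, South 0.453, East 0.337, North 0.295, Highland 0.120.
The surplus seats go to Coastal, South.
South receives 6.

6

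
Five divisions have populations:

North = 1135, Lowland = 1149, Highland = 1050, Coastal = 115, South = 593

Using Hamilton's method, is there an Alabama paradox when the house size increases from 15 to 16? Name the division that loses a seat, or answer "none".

Coastal

At 15 seats: North 4, Lowland 4, Highland 4, Coastal 1, South 2.
At 16 seats: North 5, Lowland 5, Highland 4, Coastal 0, South 2.
Coastal drops from 1 to 0.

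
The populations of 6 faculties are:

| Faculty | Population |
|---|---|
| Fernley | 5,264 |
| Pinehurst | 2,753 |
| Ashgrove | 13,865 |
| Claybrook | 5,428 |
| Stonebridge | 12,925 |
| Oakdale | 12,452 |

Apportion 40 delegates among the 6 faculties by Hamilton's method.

Total 52687; standard divisor 52687/40 ≈ 1317.175.
Standard quotas: Fernley 3.9964, Pinehurst 2.0901, Ashgrove 10.5263, Claybrook 4.1209, Stonebridge 9.8127, Oakdale 9.4536.
Lower quotas: Fernley 3, Pinehurst 2, Ashgrove 10, Claybrook 4, Stonebridge 9, Oakdale 9 (sum 37, leaving 3 seats).
Remainders in descending order: Fernley 0.9964, Stonebridge 0.8127, Ashgrove 0.5263, Oakdale 0.4536, Claybrook 0.1209, Pinehurst 0.0901.
Largest remainders: Fernley, Stonebridge, Ashgrove receive the extra seats.

Fernley=4, Pinehurst=2, Ashgrove=11, Claybrook=4, Stonebridge=10, Oakdale=9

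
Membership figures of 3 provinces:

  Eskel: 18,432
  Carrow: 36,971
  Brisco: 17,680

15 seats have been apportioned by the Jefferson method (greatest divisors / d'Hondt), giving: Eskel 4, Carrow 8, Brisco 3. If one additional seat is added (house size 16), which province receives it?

Priority for the next seat is population ÷ (current seats + 1).
Priorities: Eskel 3686.400, Carrow 4107.889, Brisco 4420.000.
Highest priority: Brisco.

Brisco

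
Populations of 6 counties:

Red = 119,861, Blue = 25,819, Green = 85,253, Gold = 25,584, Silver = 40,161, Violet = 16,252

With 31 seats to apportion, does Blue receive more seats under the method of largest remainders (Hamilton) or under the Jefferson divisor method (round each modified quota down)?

Hamilton

Hamilton: Red 12, Blue 3, Green 8, Gold 2, Silver 4, Violet 2.
Jefferson: Red 13, Blue 2, Green 9, Gold 2, Silver 4, Violet 1.
Blue gets 3 under Hamilton and 2 under Jefferson.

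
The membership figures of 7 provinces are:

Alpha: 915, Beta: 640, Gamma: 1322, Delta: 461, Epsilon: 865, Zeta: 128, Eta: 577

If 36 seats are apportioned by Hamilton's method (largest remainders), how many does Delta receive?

3

Standard divisor: 4908 ÷ 36 ≈ 136.333.
Standard quotas: Alpha 6.711, Beta 4.694, Gamma 9.697, Delta 3.381, Epsilon 6.345, Zeta 0.939, Eta 4.232.
Lower quotas: Alpha 6, Beta 4, Gamma 9, Delta 3, Epsilon 6, Zeta 0, Eta 4 (sum 32, leaving 4 seats).
Remainders in descending order: Zeta 0.939, Alpha 0.711, Gamma 0.697, Beta 0.694, Delta 0.381, Epsilon 0.345, Eta 0.232.
The surplus seats go to Zeta, Alpha, Gamma, Beta.
Delta receives 3.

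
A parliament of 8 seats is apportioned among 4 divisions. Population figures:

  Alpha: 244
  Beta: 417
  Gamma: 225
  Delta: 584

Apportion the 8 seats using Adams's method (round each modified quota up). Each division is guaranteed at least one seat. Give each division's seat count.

Standard divisor 1470/8 ≈ 183.75; standard quotas: Alpha 1.328, Beta 2.269, Gamma 1.224, Delta 3.178.
Rounding up gives 2, 3, 2, 4 = 11 seats, so the divisor must be adjusted.
With modified divisor 230: modified quotas Alpha 1.061, Beta 1.813, Gamma 0.978, Delta 2.539.
Rounding up: Alpha 2, Beta 2, Gamma 1, Delta 3 (total 8).

Alpha: 2; Beta: 2; Gamma: 1; Delta: 3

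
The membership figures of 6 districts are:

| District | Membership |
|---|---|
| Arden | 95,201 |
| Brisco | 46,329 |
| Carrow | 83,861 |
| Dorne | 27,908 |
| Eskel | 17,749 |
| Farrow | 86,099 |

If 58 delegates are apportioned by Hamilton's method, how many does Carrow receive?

14

Standard divisor: 357147 ÷ 58 ≈ 6157.707.
Standard quotas: Arden 15.4605, Brisco 7.5237, Carrow 13.6189, Dorne 4.5322, Eskel 2.8824, Farrow 13.9823.
Lower quotas: Arden 15, Brisco 7, Carrow 13, Dorne 4, Eskel 2, Farrow 13 (sum 54, leaving 4 seats).
Remainders in descending order: Farrow 0.9823, Eskel 0.8824, Carrow 0.6189, Dorne 0.5322, Brisco 0.5237, Arden 0.4605.
The surplus seats go to Farrow, Eskel, Carrow, Dorne.
Carrow receives 14.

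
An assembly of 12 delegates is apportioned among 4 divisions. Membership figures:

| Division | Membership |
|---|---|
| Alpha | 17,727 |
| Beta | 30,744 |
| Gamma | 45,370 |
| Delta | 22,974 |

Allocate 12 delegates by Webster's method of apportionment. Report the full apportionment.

Alpha: 2, Beta: 3, Gamma: 5, Delta: 2

Standard divisor 116815/12 ≈ 9734.583; standard quotas: Alpha 1.821, Beta 3.158, Gamma 4.661, Delta 2.360.
Rounding to the nearest integer gives Alpha 2, Beta 3, Gamma 5, Delta 2 — total 12, matching the house size, so no adjustment is needed.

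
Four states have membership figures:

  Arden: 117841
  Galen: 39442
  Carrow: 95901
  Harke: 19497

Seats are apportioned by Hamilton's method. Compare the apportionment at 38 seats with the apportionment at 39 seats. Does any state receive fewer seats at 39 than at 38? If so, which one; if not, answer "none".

Galen

At 38 seats: Arden 16, Galen 6, Carrow 13, Harke 3.
At 39 seats: Arden 17, Galen 5, Carrow 14, Harke 3.
Galen drops from 6 to 5.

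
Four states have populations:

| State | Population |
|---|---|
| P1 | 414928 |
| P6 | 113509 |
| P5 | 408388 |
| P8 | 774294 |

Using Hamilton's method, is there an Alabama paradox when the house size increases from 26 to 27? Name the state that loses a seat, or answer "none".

none

At 26 seats: P1 6, P6 2, P5 6, P8 12.
At 27 seats: P1 7, P6 2, P5 6, P8 12.
No state's allocation decreased.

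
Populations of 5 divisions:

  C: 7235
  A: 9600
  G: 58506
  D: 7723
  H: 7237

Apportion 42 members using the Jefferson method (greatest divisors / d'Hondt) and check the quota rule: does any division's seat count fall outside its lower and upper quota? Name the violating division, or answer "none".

Standard quotas: C 3.365, A 4.465, G 27.212, D 3.592, H 3.366.
Jefferson allocation: C 3, A 4, G 29, D 3, H 3.
G has quota 27.212 (lower 27, upper 28) but receives 29 — outside the quota interval.

G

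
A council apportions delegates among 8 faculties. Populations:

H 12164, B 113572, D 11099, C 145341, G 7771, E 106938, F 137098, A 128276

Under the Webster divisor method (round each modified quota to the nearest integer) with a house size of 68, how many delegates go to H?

1

Standard divisor 662259/68 ≈ 9739.103; standard quotas: H 1.249, B 11.661, D 1.140, C 14.923, G 0.798, E 10.980, F 14.077, A 13.171.
Rounding to the nearest integer gives H 1, B 12, D 1, C 15, G 1, E 11, F 14, A 13 — total 68, matching the house size, so no adjustment is needed.
H receives 1.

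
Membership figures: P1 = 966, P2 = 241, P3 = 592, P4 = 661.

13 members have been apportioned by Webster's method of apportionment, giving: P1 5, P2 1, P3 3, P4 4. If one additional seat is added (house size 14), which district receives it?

P1

Priority for the next seat is population ÷ (current seats + 0.5).
Priorities: P1 175.636, P2 160.667, P3 169.143, P4 146.889.
Highest priority: P1.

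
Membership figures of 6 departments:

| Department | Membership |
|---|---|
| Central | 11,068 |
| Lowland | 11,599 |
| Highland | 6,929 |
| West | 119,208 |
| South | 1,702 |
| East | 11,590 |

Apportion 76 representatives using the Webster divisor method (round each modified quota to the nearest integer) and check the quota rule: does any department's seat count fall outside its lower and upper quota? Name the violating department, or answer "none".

West

Standard quotas: Central 5.189, Lowland 5.438, Highland 3.249, West 55.892, South 0.798, East 5.434.
Webster allocation: Central 5, Lowland 5, Highland 3, West 57, South 1, East 5.
West has quota 55.892 (lower 55, upper 56) but receives 57 — outside the quota interval.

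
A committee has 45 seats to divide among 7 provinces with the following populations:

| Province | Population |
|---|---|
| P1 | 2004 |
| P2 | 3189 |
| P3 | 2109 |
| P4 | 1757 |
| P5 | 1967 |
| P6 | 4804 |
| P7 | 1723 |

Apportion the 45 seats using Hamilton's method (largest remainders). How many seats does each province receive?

Standard divisor: 17553 ÷ 45 ≈ 390.067.
Standard quotas: P1 5.138, P2 8.176, P3 5.407, P4 4.504, P5 5.043, P6 12.316, P7 4.417.
Lower quotas: P1 5, P2 8, P3 5, P4 4, P5 5, P6 12, P7 4 (sum 43, leaving 2 seats).
Remainders in descending order: P4 0.504, P7 0.417, P3 0.407, P6 0.316, P2 0.176, P1 0.138, P5 0.043.
Largest remainders: P4, P7 receive the extra seats.

P1 5, P2 8, P3 5, P4 5, P5 5, P6 12, P7 5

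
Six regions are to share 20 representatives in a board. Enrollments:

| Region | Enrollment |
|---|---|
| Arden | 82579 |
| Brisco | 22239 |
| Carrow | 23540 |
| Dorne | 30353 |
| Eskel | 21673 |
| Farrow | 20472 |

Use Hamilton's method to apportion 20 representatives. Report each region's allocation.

Arden=8, Brisco=2, Carrow=3, Dorne=3, Eskel=2, Farrow=2

Total 200856; standard divisor 200856/20 ≈ 10042.8.
Standard quotas: Arden 8.2227, Brisco 2.2144, Carrow 2.3440, Dorne 3.0224, Eskel 2.1581, Farrow 2.0385.
Lower quotas: Arden 8, Brisco 2, Carrow 2, Dorne 3, Eskel 2, Farrow 2 (sum 19, leaving 1 seat).
Remainders in descending order: Carrow 0.3440, Arden 0.2227, Brisco 0.2144, Eskel 0.1581, Farrow 0.0385, Dorne 0.0224.
The surplus seat goes to Carrow.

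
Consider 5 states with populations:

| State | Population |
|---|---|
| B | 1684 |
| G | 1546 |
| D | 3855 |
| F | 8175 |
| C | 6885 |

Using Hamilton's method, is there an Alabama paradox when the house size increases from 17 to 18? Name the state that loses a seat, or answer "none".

B

At 17 seats: B 2, G 1, D 3, F 6, C 5.
At 18 seats: B 1, G 1, D 3, F 7, C 6.
B drops from 2 to 1.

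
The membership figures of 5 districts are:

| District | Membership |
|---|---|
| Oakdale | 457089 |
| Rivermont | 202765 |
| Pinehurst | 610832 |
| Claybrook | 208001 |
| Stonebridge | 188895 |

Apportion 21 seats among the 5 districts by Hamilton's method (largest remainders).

Oakdale 6, Rivermont 2, Pinehurst 8, Claybrook 3, Stonebridge 2

The standard divisor is 1667582/21 ≈ 79408.667.
Standard quotas: Oakdale 5.7562, Rivermont 2.5534, Pinehurst 7.6923, Claybrook 2.6194, Stonebridge 2.3788.
Lower quotas: Oakdale 5, Rivermont 2, Pinehurst 7, Claybrook 2, Stonebridge 2 (sum 18, leaving 3 seats).
Remainders in descending order: Oakdale 0.7562, Pinehurst 0.6923, Claybrook 0.6194, Rivermont 0.5534, Stonebridge 0.3788.
Largest remainders: Oakdale, Pinehurst, Claybrook receive the extra seats.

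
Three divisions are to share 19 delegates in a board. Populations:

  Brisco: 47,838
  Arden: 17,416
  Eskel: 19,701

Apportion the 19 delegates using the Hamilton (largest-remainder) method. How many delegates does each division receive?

Brisco 11; Arden 4; Eskel 4

Standard divisor: 84955 ÷ 19 ≈ 4471.316.
Standard quotas: Brisco 10.6989, Arden 3.8951, Eskel 4.4061.
Lower quotas: Brisco 10, Arden 3, Eskel 4 (sum 17, leaving 2 seats).
Remainders in descending order: Arden 0.8951, Brisco 0.6989, Eskel 0.4061.
Largest remainders: Arden, Brisco receive the extra seats.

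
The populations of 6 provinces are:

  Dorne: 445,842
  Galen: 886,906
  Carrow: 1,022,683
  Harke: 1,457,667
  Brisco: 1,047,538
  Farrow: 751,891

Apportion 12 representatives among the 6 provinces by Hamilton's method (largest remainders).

The standard divisor is 5612527/12 ≈ 467710.583.
Standard quotas: Dorne 0.9532, Galen 1.8963, Carrow 2.1866, Harke 3.1166, Brisco 2.2397, Farrow 1.6076.
Lower quotas: Dorne 0, Galen 1, Carrow 2, Harke 3, Brisco 2, Farrow 1 (sum 9, leaving 3 seats).
Remainders in descending order: Dorne 0.9532, Galen 0.8963, Farrow 0.6076, Brisco 0.2397, Carrow 0.1866, Harke 0.1166.
The surplus seats go to Dorne, Galen, Farrow.

Dorne 1, Galen 2, Carrow 2, Harke 3, Brisco 2, Farrow 2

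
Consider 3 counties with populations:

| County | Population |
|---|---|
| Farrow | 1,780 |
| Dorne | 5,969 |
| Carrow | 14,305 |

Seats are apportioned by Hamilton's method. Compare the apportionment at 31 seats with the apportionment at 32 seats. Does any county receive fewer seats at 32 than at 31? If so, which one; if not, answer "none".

Farrow

At 31 seats: Farrow 3, Dorne 8, Carrow 20.
At 32 seats: Farrow 2, Dorne 9, Carrow 21.
Farrow drops from 3 to 2.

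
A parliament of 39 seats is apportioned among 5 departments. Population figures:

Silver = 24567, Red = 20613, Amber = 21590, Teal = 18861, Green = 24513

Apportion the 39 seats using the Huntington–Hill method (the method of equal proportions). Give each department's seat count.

With divisor 2887: modified quotas Silver 8.510, Red 7.140, Amber 7.478, Teal 6.533, Green 8.491.
Geometric-mean thresholds: Silver √(8·9)=8.485, Red √(7·8)=7.483, Amber √(7·8)=7.483, Teal √(6·7)=6.481, Green √(8·9)=8.485.
Each quota rounded against its threshold gives Silver 9, Red 7, Amber 7, Teal 7, Green 9 (total 39).

Silver 9; Red 7; Amber 7; Teal 7; Green 9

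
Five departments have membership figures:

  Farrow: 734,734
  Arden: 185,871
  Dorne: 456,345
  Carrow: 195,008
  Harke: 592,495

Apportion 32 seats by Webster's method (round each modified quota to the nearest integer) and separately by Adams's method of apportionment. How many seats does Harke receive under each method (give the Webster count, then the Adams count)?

8 and 9

Webster: Farrow 11, Arden 3, Dorne 7, Carrow 3, Harke 8.
Adams: Farrow 10, Arden 3, Dorne 7, Carrow 3, Harke 9.
Harke gets 8 under Webster and 9 under Adams.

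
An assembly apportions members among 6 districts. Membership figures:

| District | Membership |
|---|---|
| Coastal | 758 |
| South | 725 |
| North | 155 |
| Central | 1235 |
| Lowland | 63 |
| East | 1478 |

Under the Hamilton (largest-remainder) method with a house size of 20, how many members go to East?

The standard divisor is 4414/20 ≈ 220.7.
Standard quotas: Coastal 3.435, South 3.285, North 0.702, Central 5.596, Lowland 0.285, East 6.697.
Lower quotas: Coastal 3, South 3, North 0, Central 5, Lowland 0, East 6 (sum 17, leaving 3 seats).
Remainders in descending order: North 0.702, East 0.697, Central 0.596, Coastal 0.435, Lowland 0.285, South 0.285.
Largest remainders: North, East, Central receive the extra seats.
East receives 7.

7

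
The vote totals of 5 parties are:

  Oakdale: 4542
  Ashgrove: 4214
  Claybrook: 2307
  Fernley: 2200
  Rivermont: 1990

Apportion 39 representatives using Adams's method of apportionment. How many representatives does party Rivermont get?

Standard divisor 15253/39 ≈ 391.103; standard quotas: Oakdale 11.613, Ashgrove 10.775, Claybrook 5.899, Fernley 5.625, Rivermont 5.088.
Rounding up gives 12, 11, 6, 6, 6 = 41 seats, so the divisor must be adjusted.
With modified divisor 420: modified quotas Oakdale 10.814, Ashgrove 10.033, Claybrook 5.493, Fernley 5.238, Rivermont 4.738.
Rounding up: Oakdale 11, Ashgrove 11, Claybrook 6, Fernley 6, Rivermont 5 (total 39).
Rivermont receives 5.

5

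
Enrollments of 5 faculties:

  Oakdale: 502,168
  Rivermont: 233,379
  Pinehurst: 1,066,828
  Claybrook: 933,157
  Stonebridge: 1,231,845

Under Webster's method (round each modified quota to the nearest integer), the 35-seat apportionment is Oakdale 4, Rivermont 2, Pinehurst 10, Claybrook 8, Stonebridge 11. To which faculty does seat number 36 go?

Priority for the next seat is population ÷ (current seats + 0.5).
Priorities: Oakdale 111592.889, Rivermont 93351.600, Pinehurst 101602.667, Claybrook 109783.176, Stonebridge 107116.957.
Highest priority: Oakdale.

Oakdale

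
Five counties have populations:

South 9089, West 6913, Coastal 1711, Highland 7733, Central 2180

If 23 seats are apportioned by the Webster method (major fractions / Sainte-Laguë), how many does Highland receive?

Standard divisor 27626/23 ≈ 1201.13; standard quotas: South 7.567, West 5.755, Coastal 1.424, Highland 6.438, Central 1.815.
Rounding to the nearest integer gives South 8, West 6, Coastal 1, Highland 6, Central 2 — total 23, matching the house size, so no adjustment is needed.
Highland receives 6.

6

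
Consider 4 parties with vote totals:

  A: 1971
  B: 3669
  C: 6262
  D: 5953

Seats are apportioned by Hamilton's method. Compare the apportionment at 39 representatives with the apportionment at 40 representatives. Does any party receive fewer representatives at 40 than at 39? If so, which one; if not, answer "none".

At 39 seats: A 4, B 8, C 14, D 13.
At 40 seats: A 5, B 8, C 14, D 13.
No party's allocation decreased.

none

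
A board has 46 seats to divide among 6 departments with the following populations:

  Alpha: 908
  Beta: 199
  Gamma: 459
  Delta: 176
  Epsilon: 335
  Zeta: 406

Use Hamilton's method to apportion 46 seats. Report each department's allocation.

The standard divisor is 2483/46 ≈ 53.978.
Standard quotas: Alpha 16.822, Beta 3.687, Gamma 8.503, Delta 3.261, Epsilon 6.206, Zeta 7.522.
Lower quotas: Alpha 16, Beta 3, Gamma 8, Delta 3, Epsilon 6, Zeta 7 (sum 43, leaving 3 seats).
Remainders in descending order: Alpha 0.822, Beta 0.687, Zeta 0.522, Gamma 0.503, Delta 0.261, Epsilon 0.206.
The surplus seats go to Alpha, Beta, Zeta.

Alpha 17, Beta 4, Gamma 8, Delta 3, Epsilon 6, Zeta 8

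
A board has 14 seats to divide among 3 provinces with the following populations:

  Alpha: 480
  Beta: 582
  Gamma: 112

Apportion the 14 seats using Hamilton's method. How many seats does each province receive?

Alpha 6; Beta 7; Gamma 1

Total 1174; standard divisor 1174/14 ≈ 83.857.
Standard quotas: Alpha 5.724, Beta 6.940, Gamma 1.336.
Lower quotas: Alpha 5, Beta 6, Gamma 1 (sum 12, leaving 2 seats).
Remainders in descending order: Beta 0.940, Alpha 0.724, Gamma 0.336.
Largest remainders: Beta, Alpha receive the extra seats.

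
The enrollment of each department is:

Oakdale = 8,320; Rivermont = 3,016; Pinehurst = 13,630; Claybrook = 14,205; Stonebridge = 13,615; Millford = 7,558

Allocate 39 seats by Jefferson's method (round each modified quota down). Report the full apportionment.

Standard divisor 60344/39 ≈ 1547.282; standard quotas: Oakdale 5.377, Rivermont 1.949, Pinehurst 8.809, Claybrook 9.181, Stonebridge 8.799, Millford 4.885.
Rounding down gives 5, 1, 8, 9, 8, 4 = 35 seats, so the divisor must be adjusted.
With modified divisor 1460: modified quotas Oakdale 5.699, Rivermont 2.066, Pinehurst 9.336, Claybrook 9.729, Stonebridge 9.325, Millford 5.177.
Rounding down: Oakdale 5, Rivermont 2, Pinehurst 9, Claybrook 9, Stonebridge 9, Millford 5 (total 39).

Oakdale 5; Rivermont 2; Pinehurst 9; Claybrook 9; Stonebridge 9; Millford 5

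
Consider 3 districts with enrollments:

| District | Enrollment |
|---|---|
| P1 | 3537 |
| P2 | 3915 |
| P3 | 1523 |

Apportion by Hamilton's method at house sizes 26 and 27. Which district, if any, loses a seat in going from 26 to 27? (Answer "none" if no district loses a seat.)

At 26 seats: P1 10, P2 11, P3 5.
At 27 seats: P1 11, P2 12, P3 4.
P3 drops from 5 to 4.

P3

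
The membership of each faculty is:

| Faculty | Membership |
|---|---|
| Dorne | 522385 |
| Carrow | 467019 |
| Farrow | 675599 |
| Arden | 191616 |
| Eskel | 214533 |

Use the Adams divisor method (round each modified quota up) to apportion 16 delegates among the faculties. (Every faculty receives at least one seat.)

Dorne: 4; Carrow: 3; Farrow: 5; Arden: 2; Eskel: 2

Standard divisor 2071152/16 ≈ 129447; standard quotas: Dorne 4.036, Carrow 3.608, Farrow 5.219, Arden 1.480, Eskel 1.657.
Rounding up gives 5, 4, 6, 2, 2 = 19 seats, so the divisor must be adjusted.
With modified divisor 162300: modified quotas Dorne 3.219, Carrow 2.878, Farrow 4.163, Arden 1.181, Eskel 1.322.
Rounding up: Dorne 4, Carrow 3, Farrow 5, Arden 2, Eskel 2 (total 16).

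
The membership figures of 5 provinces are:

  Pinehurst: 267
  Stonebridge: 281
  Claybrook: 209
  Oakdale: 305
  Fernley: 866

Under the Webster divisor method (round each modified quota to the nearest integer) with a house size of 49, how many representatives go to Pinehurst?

Standard divisor 1928/49 ≈ 39.347; standard quotas: Pinehurst 6.786, Stonebridge 7.142, Claybrook 5.312, Oakdale 7.752, Fernley 22.009.
Rounding to the nearest integer gives Pinehurst 7, Stonebridge 7, Claybrook 5, Oakdale 8, Fernley 22 — total 49, matching the house size, so no adjustment is needed.
Pinehurst receives 7.

7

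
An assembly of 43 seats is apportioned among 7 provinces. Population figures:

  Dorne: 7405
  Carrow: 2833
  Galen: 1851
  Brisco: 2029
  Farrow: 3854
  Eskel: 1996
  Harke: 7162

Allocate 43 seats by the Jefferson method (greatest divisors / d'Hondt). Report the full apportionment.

Dorne=12; Carrow=4; Galen=3; Brisco=3; Farrow=6; Eskel=3; Harke=12

Standard divisor 27130/43 ≈ 630.93; standard quotas: Dorne 11.737, Carrow 4.490, Galen 2.934, Brisco 3.216, Farrow 6.108, Eskel 3.164, Harke 11.351.
Rounding down gives 11, 4, 2, 3, 6, 3, 11 = 40 seats, so the divisor must be adjusted.
With modified divisor 580: modified quotas Dorne 12.767, Carrow 4.884, Galen 3.191, Brisco 3.498, Farrow 6.645, Eskel 3.441, Harke 12.348.
Rounding down: Dorne 12, Carrow 4, Galen 3, Brisco 3, Farrow 6, Eskel 3, Harke 12 (total 43).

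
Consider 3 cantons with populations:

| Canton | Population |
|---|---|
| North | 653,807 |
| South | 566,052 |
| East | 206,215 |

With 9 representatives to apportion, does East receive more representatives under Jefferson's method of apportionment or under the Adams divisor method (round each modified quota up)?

Adams

Jefferson: North 4, South 4, East 1.
Adams: North 4, South 3, East 2.
East gets 1 under Jefferson and 2 under Adams.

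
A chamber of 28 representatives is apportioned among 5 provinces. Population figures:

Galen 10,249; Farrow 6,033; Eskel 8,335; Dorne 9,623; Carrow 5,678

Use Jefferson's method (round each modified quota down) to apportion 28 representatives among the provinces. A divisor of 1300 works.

With modified divisor 1300: modified quotas Galen 7.884, Farrow 4.641, Eskel 6.412, Dorne 7.402, Carrow 4.368.
Rounding down: Galen 7, Farrow 4, Eskel 6, Dorne 7, Carrow 4 (total 28).

Galen 7; Farrow 4; Eskel 6; Dorne 7; Carrow 4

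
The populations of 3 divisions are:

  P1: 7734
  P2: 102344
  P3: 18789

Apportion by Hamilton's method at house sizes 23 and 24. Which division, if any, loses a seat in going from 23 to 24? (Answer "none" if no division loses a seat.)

P1

At 23 seats: P1 2, P2 18, P3 3.
At 24 seats: P1 1, P2 19, P3 4.
P1 drops from 2 to 1.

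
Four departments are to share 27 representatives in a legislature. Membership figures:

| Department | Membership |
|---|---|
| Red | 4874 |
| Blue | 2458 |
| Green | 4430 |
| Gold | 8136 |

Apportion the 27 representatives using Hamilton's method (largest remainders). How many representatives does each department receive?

Standard divisor: 19898 ÷ 27 ≈ 736.963.
Standard quotas: Red 6.6136, Blue 3.3353, Green 6.0112, Gold 11.0399.
Lower quotas: Red 6, Blue 3, Green 6, Gold 11 (sum 26, leaving 1 seat).
Remainders in descending order: Red 0.6136, Blue 0.3353, Gold 0.0399, Green 0.0112.
Largest remainder: Red receives the extra seat.

Red 7, Blue 3, Green 6, Gold 11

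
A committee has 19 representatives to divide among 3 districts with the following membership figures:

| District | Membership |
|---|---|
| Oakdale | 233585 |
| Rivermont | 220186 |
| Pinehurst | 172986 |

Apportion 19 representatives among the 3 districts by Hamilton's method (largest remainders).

Oakdale=7, Rivermont=7, Pinehurst=5

The standard divisor is 626757/19 ≈ 32987.211.
Standard quotas: Oakdale 7.0811, Rivermont 6.6749, Pinehurst 5.2440.
Lower quotas: Oakdale 7, Rivermont 6, Pinehurst 5 (sum 18, leaving 1 seat).
Remainders in descending order: Rivermont 0.6749, Pinehurst 0.2440, Oakdale 0.0811.
The surplus seat goes to Rivermont.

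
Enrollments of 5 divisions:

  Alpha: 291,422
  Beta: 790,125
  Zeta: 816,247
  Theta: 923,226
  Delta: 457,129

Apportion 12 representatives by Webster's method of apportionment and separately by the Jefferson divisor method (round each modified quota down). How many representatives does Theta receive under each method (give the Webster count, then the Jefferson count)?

Webster: Alpha 1, Beta 3, Zeta 3, Theta 3, Delta 2.
Jefferson: Alpha 1, Beta 3, Zeta 3, Theta 4, Delta 1.
Theta gets 3 under Webster and 4 under Jefferson.

3 and 4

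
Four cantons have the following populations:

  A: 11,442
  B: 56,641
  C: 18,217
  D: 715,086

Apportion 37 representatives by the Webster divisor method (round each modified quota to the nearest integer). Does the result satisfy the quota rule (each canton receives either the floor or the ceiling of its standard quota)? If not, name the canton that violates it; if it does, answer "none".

D

Standard quotas: A 0.528, B 2.615, C 0.841, D 33.016.
Webster allocation: A 1, B 3, C 1, D 32.
D has quota 33.016 (lower 33, upper 34) but receives 32 — outside the quota interval.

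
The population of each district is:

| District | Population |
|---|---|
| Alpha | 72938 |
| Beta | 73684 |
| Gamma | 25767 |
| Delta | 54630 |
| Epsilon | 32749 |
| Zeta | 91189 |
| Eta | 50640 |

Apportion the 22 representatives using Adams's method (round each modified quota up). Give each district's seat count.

Standard divisor 401597/22 ≈ 18254.409; standard quotas: Alpha 3.996, Beta 4.037, Gamma 1.412, Delta 2.993, Epsilon 1.794, Zeta 4.995, Eta 2.774.
Rounding up gives 4, 5, 2, 3, 2, 5, 3 = 24 seats, so the divisor must be adjusted.
With modified divisor 23600: modified quotas Alpha 3.091, Beta 3.122, Gamma 1.092, Delta 2.315, Epsilon 1.388, Zeta 3.864, Eta 2.146.
Rounding up: Alpha 4, Beta 4, Gamma 2, Delta 3, Epsilon 2, Zeta 4, Eta 3 (total 22).

Alpha: 4; Beta: 4; Gamma: 2; Delta: 3; Epsilon: 2; Zeta: 4; Eta: 3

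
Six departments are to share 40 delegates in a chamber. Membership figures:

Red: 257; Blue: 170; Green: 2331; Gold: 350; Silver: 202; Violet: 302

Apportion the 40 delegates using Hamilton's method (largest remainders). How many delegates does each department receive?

Red=3, Blue=2, Green=26, Gold=4, Silver=2, Violet=3

The standard divisor is 3612/40 ≈ 90.3.
Standard quotas: Red 2.846, Blue 1.883, Green 25.814, Gold 3.876, Silver 2.237, Violet 3.344.
Lower quotas: Red 2, Blue 1, Green 25, Gold 3, Silver 2, Violet 3 (sum 36, leaving 4 seats).
Remainders in descending order: Blue 0.883, Gold 0.876, Red 0.846, Green 0.814, Violet 0.344, Silver 0.237.
Largest remainders: Blue, Gold, Red, Green receive the extra seats.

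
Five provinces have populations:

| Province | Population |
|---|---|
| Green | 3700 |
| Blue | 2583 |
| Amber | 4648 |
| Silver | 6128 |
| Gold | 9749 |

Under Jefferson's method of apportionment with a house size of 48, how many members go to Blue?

Standard divisor 26808/48 ≈ 558.5; standard quotas: Green 6.625, Blue 4.625, Amber 8.322, Silver 10.972, Gold 17.456.
Rounding down gives 6, 4, 8, 10, 17 = 45 seats, so the divisor must be adjusted.
With modified divisor 520: modified quotas Green 7.115, Blue 4.967, Amber 8.938, Silver 11.785, Gold 18.748.
Rounding down: Green 7, Blue 4, Amber 8, Silver 11, Gold 18 (total 48).
Blue receives 4.

4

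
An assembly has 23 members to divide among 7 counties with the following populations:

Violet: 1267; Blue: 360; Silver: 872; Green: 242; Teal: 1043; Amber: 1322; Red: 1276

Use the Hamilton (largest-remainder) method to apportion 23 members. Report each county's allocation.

Violet: 4; Blue: 1; Silver: 3; Green: 1; Teal: 4; Amber: 5; Red: 5

Standard divisor: 6382 ÷ 23 ≈ 277.478.
Standard quotas: Violet 4.566, Blue 1.297, Silver 3.143, Green 0.872, Teal 3.759, Amber 4.764, Red 4.599.
Lower quotas: Violet 4, Blue 1, Silver 3, Green 0, Teal 3, Amber 4, Red 4 (sum 19, leaving 4 seats).
Remainders in descending order: Green 0.872, Amber 0.764, Teal 0.759, Red 0.599, Violet 0.566, Blue 0.297, Silver 0.143.
The surplus seats go to Green, Amber, Teal, Red.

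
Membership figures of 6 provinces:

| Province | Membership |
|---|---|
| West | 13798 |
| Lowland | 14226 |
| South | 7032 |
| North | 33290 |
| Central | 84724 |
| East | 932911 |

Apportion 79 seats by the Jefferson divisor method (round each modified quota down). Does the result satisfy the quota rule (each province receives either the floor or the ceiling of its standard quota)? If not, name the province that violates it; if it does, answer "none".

East

Standard quotas: West 1.004, Lowland 1.035, South 0.512, North 2.422, Central 6.163, East 67.865.
Jefferson allocation: West 1, Lowland 1, South 0, North 2, Central 6, East 69.
East has quota 67.865 (lower 67, upper 68) but receives 69 — outside the quota interval.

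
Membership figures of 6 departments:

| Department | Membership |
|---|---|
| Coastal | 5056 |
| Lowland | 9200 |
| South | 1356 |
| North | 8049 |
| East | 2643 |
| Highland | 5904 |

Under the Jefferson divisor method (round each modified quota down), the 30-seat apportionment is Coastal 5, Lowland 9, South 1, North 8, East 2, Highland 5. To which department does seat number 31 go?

Highland

Priority for the next seat is population ÷ (current seats + 1).
Priorities: Coastal 842.667, Lowland 920.000, South 678.000, North 894.333, East 881.000, Highland 984.000.
Highest priority: Highland.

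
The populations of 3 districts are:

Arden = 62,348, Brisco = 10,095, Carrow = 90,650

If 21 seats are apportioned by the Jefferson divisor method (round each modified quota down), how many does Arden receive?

Standard divisor 163093/21 ≈ 7766.333; standard quotas: Arden 8.028, Brisco 1.300, Carrow 11.672.
Rounding down gives 8, 1, 11 = 20 seats, so the divisor must be adjusted.
With modified divisor 7300: modified quotas Arden 8.541, Brisco 1.383, Carrow 12.418.
Rounding down: Arden 8, Brisco 1, Carrow 12 (total 21).
Arden receives 8.

8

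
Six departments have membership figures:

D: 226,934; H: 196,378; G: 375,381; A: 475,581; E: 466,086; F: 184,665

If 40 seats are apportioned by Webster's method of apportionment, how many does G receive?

Standard divisor 1925025/40 ≈ 48125.625; standard quotas: D 4.715, H 4.081, G 7.800, A 9.882, E 9.685, F 3.837.
Rounding to the nearest integer gives 5, 4, 8, 10, 10, 4 = 41 seats, so the divisor must be adjusted.
With modified divisor 49600: modified quotas D 4.575, H 3.959, G 7.568, A 9.588, E 9.397, F 3.723.
Rounding to the nearest integer: D 5, H 4, G 8, A 10, E 9, F 4 (total 40).
G receives 8.

8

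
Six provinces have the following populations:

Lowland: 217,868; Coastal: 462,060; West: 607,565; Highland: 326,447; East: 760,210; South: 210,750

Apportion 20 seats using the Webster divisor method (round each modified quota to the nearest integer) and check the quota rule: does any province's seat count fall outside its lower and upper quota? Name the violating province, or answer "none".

Standard quotas: Lowland 1.686, Coastal 3.575, West 4.701, Highland 2.526, East 5.882, South 1.631.
Webster allocation: Lowland 2, Coastal 3, West 5, Highland 2, East 6, South 2.
Every allocation lies between the lower and upper quota.

none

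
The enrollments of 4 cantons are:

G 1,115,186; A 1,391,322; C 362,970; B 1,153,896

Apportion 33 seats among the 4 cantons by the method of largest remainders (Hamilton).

Total 4023374; standard divisor 4023374/33 ≈ 121920.424.
Standard quotas: G 9.1468, A 11.4117, C 2.9771, B 9.4643.
Lower quotas: G 9, A 11, C 2, B 9 (sum 31, leaving 2 seats).
Remainders in descending order: C 0.9771, B 0.4643, A 0.4117, G 0.1468.
Largest remainders: C, B receive the extra seats.

G 9, A 11, C 3, B 10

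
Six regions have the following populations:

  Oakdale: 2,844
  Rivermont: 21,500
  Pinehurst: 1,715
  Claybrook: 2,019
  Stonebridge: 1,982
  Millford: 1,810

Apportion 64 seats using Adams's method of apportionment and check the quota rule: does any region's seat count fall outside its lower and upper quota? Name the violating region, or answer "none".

Standard quotas: Oakdale 5.711, Rivermont 43.175, Pinehurst 3.444, Claybrook 4.054, Stonebridge 3.980, Millford 3.635.
Adams allocation: Oakdale 6, Rivermont 42, Pinehurst 4, Claybrook 4, Stonebridge 4, Millford 4.
Rivermont has quota 43.175 (lower 43, upper 44) but receives 42 — outside the quota interval.

Rivermont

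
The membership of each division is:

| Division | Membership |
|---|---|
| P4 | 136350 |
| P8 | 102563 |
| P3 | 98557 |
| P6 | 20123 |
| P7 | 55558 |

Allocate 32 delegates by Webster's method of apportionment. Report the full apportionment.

P4 10, P8 8, P3 8, P6 2, P7 4

Standard divisor 413151/32 ≈ 12910.969; standard quotas: P4 10.561, P8 7.944, P3 7.634, P6 1.559, P7 4.303.
Rounding to the nearest integer gives 11, 8, 8, 2, 4 = 33 seats, so the divisor must be adjusted.
With modified divisor 13100: modified quotas P4 10.408, P8 7.829, P3 7.523, P6 1.536, P7 4.241.
Rounding to the nearest integer: P4 10, P8 8, P3 8, P6 2, P7 4 (total 32).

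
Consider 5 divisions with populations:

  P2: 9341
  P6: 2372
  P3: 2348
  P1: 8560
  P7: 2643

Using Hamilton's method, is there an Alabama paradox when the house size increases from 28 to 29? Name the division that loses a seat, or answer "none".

P3

At 28 seats: P2 10, P6 3, P3 3, P1 9, P7 3.
At 29 seats: P2 11, P6 3, P3 2, P1 10, P7 3.
P3 drops from 3 to 2.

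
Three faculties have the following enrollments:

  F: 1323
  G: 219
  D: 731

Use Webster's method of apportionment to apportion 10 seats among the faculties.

Standard divisor 2273/10 ≈ 227.3; standard quotas: F 5.821, G 0.963, D 3.216.
Rounding to the nearest integer gives F 6, G 1, D 3 — total 10, matching the house size, so no adjustment is needed.

F: 6, G: 1, D: 3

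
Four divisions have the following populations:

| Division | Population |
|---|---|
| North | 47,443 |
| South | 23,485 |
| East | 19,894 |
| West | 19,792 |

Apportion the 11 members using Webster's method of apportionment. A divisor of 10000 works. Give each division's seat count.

North: 5, South: 2, East: 2, West: 2

With modified divisor 10000: modified quotas North 4.744, South 2.349, East 1.989, West 1.979.
Rounding to the nearest integer: North 5, South 2, East 2, West 2 (total 11).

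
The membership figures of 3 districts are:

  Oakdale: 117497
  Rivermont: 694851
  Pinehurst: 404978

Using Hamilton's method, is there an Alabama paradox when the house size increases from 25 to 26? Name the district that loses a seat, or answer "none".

Oakdale

At 25 seats: Oakdale 3, Rivermont 14, Pinehurst 8.
At 26 seats: Oakdale 2, Rivermont 15, Pinehurst 9.
Oakdale drops from 3 to 2.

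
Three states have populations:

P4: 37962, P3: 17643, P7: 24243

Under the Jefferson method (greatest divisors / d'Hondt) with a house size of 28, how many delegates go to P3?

6

Standard divisor 79848/28 ≈ 2851.714; standard quotas: P4 13.312, P3 6.187, P7 8.501.
Rounding down gives 13, 6, 8 = 27 seats, so the divisor must be adjusted.
With modified divisor 2700: modified quotas P4 14.060, P3 6.534, P7 8.979.
Rounding down: P4 14, P3 6, P7 8 (total 28).
P3 receives 6.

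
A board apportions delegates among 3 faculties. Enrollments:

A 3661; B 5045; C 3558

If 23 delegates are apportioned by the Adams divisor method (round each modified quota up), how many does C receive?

7

Standard divisor 12264/23 ≈ 533.217; standard quotas: A 6.866, B 9.461, C 6.673.
Rounding up gives 7, 10, 7 = 24 seats, so the divisor must be adjusted.
With modified divisor 580: modified quotas A 6.312, B 8.698, C 6.134.
Rounding up: A 7, B 9, C 7 (total 23).
C receives 7.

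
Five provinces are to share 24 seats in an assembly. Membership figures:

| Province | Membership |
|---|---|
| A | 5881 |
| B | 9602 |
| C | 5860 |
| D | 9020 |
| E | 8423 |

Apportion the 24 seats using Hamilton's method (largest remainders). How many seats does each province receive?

A=4, B=6, C=4, D=5, E=5

Total 38786; standard divisor 38786/24 ≈ 1616.083.
Standard quotas: A 3.6390, B 5.9415, C 3.6261, D 5.5814, E 5.2120.
Lower quotas: A 3, B 5, C 3, D 5, E 5 (sum 21, leaving 3 seats).
Remainders in descending order: B 0.9415, A 0.6390, C 0.6261, D 0.5814, E 0.2120.
The surplus seats go to B, A, C.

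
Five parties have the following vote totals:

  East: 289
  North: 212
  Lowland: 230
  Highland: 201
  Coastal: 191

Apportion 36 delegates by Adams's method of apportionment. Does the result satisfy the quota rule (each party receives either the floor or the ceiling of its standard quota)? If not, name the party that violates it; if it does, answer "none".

none

Standard quotas: East 9.264, North 6.796, Lowland 7.373, Highland 6.443, Coastal 6.123.
Adams allocation: East 9, North 7, Lowland 7, Highland 7, Coastal 6.
Every allocation lies between the lower and upper quota.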